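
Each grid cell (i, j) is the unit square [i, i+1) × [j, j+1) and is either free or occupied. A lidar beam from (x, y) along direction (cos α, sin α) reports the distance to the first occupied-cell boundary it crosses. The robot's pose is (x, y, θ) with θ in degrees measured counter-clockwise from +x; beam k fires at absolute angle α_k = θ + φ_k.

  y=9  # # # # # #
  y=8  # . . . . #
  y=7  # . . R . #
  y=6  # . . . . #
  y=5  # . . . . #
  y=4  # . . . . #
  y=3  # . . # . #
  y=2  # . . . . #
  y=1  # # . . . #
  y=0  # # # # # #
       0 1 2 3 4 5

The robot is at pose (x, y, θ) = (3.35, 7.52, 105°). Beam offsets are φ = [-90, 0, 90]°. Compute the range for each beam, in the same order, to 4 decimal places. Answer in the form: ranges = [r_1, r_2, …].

ranges = [1.7082, 1.5322, 2.4329]

beam 1: φ=-90°, α=15°
  direction (0.9659, 0.2588); cell (3,7); t to first gridline: x 0.6729, y 1.8546 (then +1.0353 / +3.8637)
    (4,7) via x @ 0.6729
    (5,7) via x @ 1.7082  # hit
  → r_1 = 1.7082
beam 2: φ=0°, α=105°
  direction (-0.2588, 0.9659); cell (3,7); t to first gridline: x 1.3523, y 0.4969 (then +3.8637 / +1.0353)
    (3,8) via y @ 0.4969
    (2,8) via x @ 1.3523
    (2,9) via y @ 1.5322  # hit
  → r_2 = 1.5322
beam 3: φ=90°, α=195°
  direction (-0.9659, -0.2588); cell (3,7); t to first gridline: x 0.3623, y 2.0091 (then +1.0353 / +3.8637)
    (2,7) via x @ 0.3623
    (1,7) via x @ 1.3976
    (1,6) via y @ 2.0091
    (0,6) via x @ 2.4329  # hit
  → r_3 = 2.4329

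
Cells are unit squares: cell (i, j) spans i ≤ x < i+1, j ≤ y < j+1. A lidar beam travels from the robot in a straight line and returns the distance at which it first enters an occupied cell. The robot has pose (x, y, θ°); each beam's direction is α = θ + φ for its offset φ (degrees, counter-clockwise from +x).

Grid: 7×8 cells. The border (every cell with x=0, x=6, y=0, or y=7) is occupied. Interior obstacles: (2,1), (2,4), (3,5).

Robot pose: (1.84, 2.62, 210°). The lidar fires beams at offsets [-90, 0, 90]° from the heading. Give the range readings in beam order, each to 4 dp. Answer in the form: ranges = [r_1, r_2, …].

beam 1: φ=-90°, α=120°
  cosα=-0.5000 sinα=0.8660 | (1,2) | tMaxX 1.6800 tMaxY 0.4388 | tΔX 2.0000 tΔY 1.1547
    t=0.4388 [y] (1,3)
    t=1.5935 [y] (1,4)
    t=1.6800 [x] (0,4) — stop
  → r_1 = 1.6800
beam 2: φ=0°, α=210°
  cosα=-0.8660 sinα=-0.5000 | (1,2) | tMaxX 0.9699 tMaxY 1.2400 | tΔX 1.1547 tΔY 2.0000
    t=0.9699 [x] (0,2) — stop
  → r_2 = 0.9699
beam 3: φ=90°, α=300°
  cosα=0.5000 sinα=-0.8660 | (1,2) | tMaxX 0.3200 tMaxY 0.7159 | tΔX 2.0000 tΔY 1.1547
    t=0.3200 [x] (2,2)
    t=0.7159 [y] (2,1) — stop
  → r_3 = 0.7159

ranges = [1.6800, 0.9699, 0.7159]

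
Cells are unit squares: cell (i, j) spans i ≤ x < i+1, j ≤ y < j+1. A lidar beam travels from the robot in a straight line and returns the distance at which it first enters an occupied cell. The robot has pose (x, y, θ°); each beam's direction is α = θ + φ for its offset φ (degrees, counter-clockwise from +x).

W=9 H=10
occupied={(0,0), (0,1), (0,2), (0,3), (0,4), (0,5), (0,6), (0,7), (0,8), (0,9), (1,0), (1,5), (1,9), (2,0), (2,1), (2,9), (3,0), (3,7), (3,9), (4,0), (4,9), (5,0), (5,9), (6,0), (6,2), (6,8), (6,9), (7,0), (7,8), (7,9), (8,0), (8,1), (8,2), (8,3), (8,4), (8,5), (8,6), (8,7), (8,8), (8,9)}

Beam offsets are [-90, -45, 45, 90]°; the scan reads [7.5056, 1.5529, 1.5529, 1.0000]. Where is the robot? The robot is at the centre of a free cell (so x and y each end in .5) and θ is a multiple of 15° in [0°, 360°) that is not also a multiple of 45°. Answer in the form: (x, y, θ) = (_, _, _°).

The pose lattice has 50·16 = 800 candidates. Test each by forward raycasting.
  (2.5, 7.5, 300°): beam 1 = 1.7321 ≠ 7.5056 ✗
  (2.5, 6.5, 30°): beam 1 = 6.3509 ≠ 7.5056 ✗
  (4.5, 6.5, 255°): beam 1 = 3.6235 ≠ 7.5056 ✗
  …
  (1.5, 7.5, 30°): r_1=7.5056, r_2=1.5529, r_3=1.5529, r_4=1.0000 — all match ✓
Unique over the lattice → pose = (1.5, 7.5, 30°).

(x, y, θ) = (1.5, 7.5, 30°)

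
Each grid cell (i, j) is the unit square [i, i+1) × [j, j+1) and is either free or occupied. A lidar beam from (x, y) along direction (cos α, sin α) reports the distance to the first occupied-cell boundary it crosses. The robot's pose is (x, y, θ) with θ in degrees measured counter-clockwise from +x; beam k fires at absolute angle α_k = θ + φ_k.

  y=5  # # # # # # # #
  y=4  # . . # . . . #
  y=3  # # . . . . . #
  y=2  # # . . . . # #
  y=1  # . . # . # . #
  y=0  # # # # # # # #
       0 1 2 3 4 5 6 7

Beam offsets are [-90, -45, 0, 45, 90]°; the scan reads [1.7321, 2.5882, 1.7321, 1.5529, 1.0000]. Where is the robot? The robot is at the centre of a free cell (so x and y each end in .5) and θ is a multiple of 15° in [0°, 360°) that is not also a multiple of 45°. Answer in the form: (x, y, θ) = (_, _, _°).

The pose lattice has 18·16 = 288 candidates. Test each by forward raycasting.
  (2.5, 1.5, 195°): beam 1 = 1.9319 ≠ 1.7321 ✗
  (4.5, 3.5, 240°): beam 1 = 1.0000 ≠ 1.7321 ✗
  (4.5, 2.5, 255°): beam 1 = 2.5882 ≠ 1.7321 ✗
  (4.5, 1.5, 255°): beam 1 = 0.5176 ≠ 1.7321 ✗
  (3.5, 2.5, 240°): beam 2 = 1.5529 ≠ 2.5882 ✗
  …
  (4.5, 3.5, 60°): r_1=1.7321, r_2=2.5882, r_3=1.7321, r_4=1.5529, r_5=1.0000 — all match ✓
Unique over the lattice → pose = (4.5, 3.5, 60°).

(x, y, θ) = (4.5, 3.5, 60°)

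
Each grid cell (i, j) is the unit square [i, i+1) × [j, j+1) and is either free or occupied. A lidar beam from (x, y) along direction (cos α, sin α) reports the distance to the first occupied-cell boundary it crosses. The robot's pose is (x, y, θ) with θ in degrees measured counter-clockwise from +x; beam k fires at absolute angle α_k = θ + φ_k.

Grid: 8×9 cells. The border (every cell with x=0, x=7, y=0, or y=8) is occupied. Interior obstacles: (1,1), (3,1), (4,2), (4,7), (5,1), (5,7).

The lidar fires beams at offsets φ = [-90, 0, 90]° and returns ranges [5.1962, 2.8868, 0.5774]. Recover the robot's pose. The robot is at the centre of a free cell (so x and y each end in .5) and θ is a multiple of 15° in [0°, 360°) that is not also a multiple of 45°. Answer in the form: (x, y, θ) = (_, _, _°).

The pose lattice has 36·16 = 576 candidates. Test each by forward raycasting.
  (3.5, 5.5, 15°): beam 1 = 2.5882 ≠ 5.1962 ✗
  (6.5, 3.5, 300°): beam 1 = 1.7321 ≠ 5.1962 ✗
  (2.5, 2.5, 255°): beam 1 = 1.5529 ≠ 5.1962 ✗
  (6.5, 4.5, 255°): beam 1 = 5.6940 ≠ 5.1962 ✗
  …
  (4.5, 6.5, 330°): r_1=5.1962, r_2=2.8868, r_3=0.5774 — all match ✓
No second candidate reproduces the full scan.

(x, y, θ) = (4.5, 6.5, 330°)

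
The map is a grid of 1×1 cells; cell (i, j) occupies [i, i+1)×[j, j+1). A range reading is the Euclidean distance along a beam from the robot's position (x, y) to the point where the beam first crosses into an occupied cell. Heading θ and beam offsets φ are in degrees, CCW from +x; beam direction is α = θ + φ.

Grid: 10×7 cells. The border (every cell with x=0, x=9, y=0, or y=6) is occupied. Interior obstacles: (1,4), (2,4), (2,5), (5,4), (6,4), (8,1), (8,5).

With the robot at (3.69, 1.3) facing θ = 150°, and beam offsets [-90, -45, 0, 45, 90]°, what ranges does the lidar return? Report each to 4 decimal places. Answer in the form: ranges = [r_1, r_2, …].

ranges = [3.1177, 2.7952, 3.1061, 1.1591, 0.3464]

beam 1: φ=-90°, α=60°
  direction (0.5000, 0.8660); cell (3,1); t to first gridline: x 0.6200, y 0.8083 (then +2.0000 / +1.1547)
    (4,1) via x @ 0.6200
    (4,2) via y @ 0.8083
    (4,3) via y @ 1.9630
    (5,3) via x @ 2.6200
    (5,4) via y @ 3.1177  # hit
  → r_1 = 3.1177
beam 2: φ=-45°, α=105°
  direction (-0.2588, 0.9659); cell (3,1); t to first gridline: x 2.6660, y 0.7247 (then +3.8637 / +1.0353)
    (3,2) via y @ 0.7247
    (3,3) via y @ 1.7600
    (2,3) via x @ 2.6660
    (2,4) via y @ 2.7952  # hit
  → r_2 = 2.7952
beam 3: φ=0°, α=150°
  direction (-0.8660, 0.5000); cell (3,1); t to first gridline: x 0.7967, y 1.4000 (then +1.1547 / +2.0000)
    (2,1) via x @ 0.7967
    (2,2) via y @ 1.4000
    (1,2) via x @ 1.9514
    (0,2) via x @ 3.1061  # hit
  → r_3 = 3.1061
beam 4: φ=45°, α=195°
  direction (-0.9659, -0.2588); cell (3,1); t to first gridline: x 0.7143, y 1.1591 (then +1.0353 / +3.8637)
    (2,1) via x @ 0.7143
    (2,0) via y @ 1.1591  # hit
  → r_4 = 1.1591
beam 5: φ=90°, α=240°
  direction (-0.5000, -0.8660); cell (3,1); t to first gridline: x 1.3800, y 0.3464 (then +2.0000 / +1.1547)
    (3,0) via y @ 0.3464  # hit
  → r_5 = 0.3464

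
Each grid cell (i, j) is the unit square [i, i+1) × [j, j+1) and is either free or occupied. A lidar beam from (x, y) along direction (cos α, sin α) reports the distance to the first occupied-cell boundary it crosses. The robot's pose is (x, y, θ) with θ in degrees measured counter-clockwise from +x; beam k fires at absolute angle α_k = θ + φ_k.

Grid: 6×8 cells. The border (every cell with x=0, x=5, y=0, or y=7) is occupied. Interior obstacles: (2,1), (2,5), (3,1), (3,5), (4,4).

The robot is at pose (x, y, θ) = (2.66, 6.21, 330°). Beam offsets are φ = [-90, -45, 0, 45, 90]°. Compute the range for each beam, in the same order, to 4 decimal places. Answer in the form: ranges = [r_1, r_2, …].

ranges = [0.2425, 0.2174, 0.4200, 2.4225, 0.9122]

beam 1: φ=-90°, α=240°
  direction (-0.5000, -0.8660); cell (2,6); t to first gridline: x 1.3200, y 0.2425 (then +2.0000 / +1.1547)
    (2,5) via y @ 0.2425  # hit
  → r_1 = 0.2425
beam 2: φ=-45°, α=285°
  direction (0.2588, -0.9659); cell (2,6); t to first gridline: x 1.3137, y 0.2174 (then +3.8637 / +1.0353)
    (2,5) via y @ 0.2174  # hit
  → r_2 = 0.2174
beam 3: φ=0°, α=330°
  direction (0.8660, -0.5000); cell (2,6); t to first gridline: x 0.3926, y 0.4200 (then +1.1547 / +2.0000)
    (3,6) via x @ 0.3926
    (3,5) via y @ 0.4200  # hit
  → r_3 = 0.4200
beam 4: φ=45°, α=15°
  direction (0.9659, 0.2588); cell (2,6); t to first gridline: x 0.3520, y 3.0523 (then +1.0353 / +3.8637)
    (3,6) via x @ 0.3520
    (4,6) via x @ 1.3873
    (5,6) via x @ 2.4225  # hit
  → r_4 = 2.4225
beam 5: φ=90°, α=60°
  direction (0.5000, 0.8660); cell (2,6); t to first gridline: x 0.6800, y 0.9122 (then +2.0000 / +1.1547)
    (3,6) via x @ 0.6800
    (3,7) via y @ 0.9122  # hit
  → r_5 = 0.9122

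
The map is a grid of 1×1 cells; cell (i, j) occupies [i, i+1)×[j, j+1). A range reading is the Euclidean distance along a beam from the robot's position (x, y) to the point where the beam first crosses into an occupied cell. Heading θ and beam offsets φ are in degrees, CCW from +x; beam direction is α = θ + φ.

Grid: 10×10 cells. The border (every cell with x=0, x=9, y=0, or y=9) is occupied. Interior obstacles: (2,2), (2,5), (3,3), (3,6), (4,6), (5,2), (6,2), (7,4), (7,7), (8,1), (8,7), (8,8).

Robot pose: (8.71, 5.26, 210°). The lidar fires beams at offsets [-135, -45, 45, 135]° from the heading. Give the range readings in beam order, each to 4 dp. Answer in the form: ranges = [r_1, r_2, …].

beam 1: φ=-135°, α=75°
  dir = (cos 75°, sin 75°) = (0.2588, 0.9659); from cell (8,5)
  next x-line at t=1.1205, next y-line at t=0.7661; Δt_x=3.8637, Δt_y=1.0353
    y: enter (8,6) at t=0.7661
    x: enter (9,6) at t=1.1205 ← occupied
  → r_1 = 1.1205
beam 2: φ=-45°, α=165°
  dir = (cos 165°, sin 165°) = (-0.9659, 0.2588); from cell (8,5)
  next x-line at t=0.7350, next y-line at t=2.8591; Δt_x=1.0353, Δt_y=3.8637
    x: enter (7,5) at t=0.7350
    x: enter (6,5) at t=1.7703
    x: enter (5,5) at t=2.8056
    y: enter (5,6) at t=2.8591
    x: enter (4,6) at t=3.8409 ← occupied
  → r_2 = 3.8409
beam 3: φ=45°, α=255°
  dir = (cos 255°, sin 255°) = (-0.2588, -0.9659); from cell (8,5)
  next x-line at t=2.7432, next y-line at t=0.2692; Δt_x=3.8637, Δt_y=1.0353
    y: enter (8,4) at t=0.2692
    y: enter (8,3) at t=1.3044
    y: enter (8,2) at t=2.3397
    x: enter (7,2) at t=2.7432
    y: enter (7,1) at t=3.3750
    y: enter (7,0) at t=4.4103 ← occupied
  → r_3 = 4.4103
beam 4: φ=135°, α=345°
  dir = (cos 345°, sin 345°) = (0.9659, -0.2588); from cell (8,5)
  next x-line at t=0.3002, next y-line at t=1.0046; Δt_x=1.0353, Δt_y=3.8637
    x: enter (9,5) at t=0.3002 ← occupied
  → r_4 = 0.3002

ranges = [1.1205, 3.8409, 4.4103, 0.3002]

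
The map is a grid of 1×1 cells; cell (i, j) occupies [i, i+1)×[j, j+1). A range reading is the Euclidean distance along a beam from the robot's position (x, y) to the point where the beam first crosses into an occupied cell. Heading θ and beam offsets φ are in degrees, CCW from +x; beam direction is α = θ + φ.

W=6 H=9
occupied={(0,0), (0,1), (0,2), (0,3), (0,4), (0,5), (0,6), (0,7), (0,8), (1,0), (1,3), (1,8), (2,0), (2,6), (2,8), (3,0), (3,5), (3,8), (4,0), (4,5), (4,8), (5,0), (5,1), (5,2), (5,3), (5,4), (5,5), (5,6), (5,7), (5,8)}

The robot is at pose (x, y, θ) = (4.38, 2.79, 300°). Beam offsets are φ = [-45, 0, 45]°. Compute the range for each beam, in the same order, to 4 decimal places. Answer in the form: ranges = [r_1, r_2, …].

beam 1: φ=-45°, α=255°
  direction (-0.2588, -0.9659); cell (4,2); t to first gridline: x 1.4682, y 0.8179 (then +3.8637 / +1.0353)
    (4,1) via y @ 0.8179
    (3,1) via x @ 1.4682
    (3,0) via y @ 1.8531  # hit
  → r_1 = 1.8531
beam 2: φ=0°, α=300°
  direction (0.5000, -0.8660); cell (4,2); t to first gridline: x 1.2400, y 0.9122 (then +2.0000 / +1.1547)
    (4,1) via y @ 0.9122
    (5,1) via x @ 1.2400  # hit
  → r_2 = 1.2400
beam 3: φ=45°, α=345°
  direction (0.9659, -0.2588); cell (4,2); t to first gridline: x 0.6419, y 3.0523 (then +1.0353 / +3.8637)
    (5,2) via x @ 0.6419  # hit
  → r_3 = 0.6419

ranges = [1.8531, 1.2400, 0.6419]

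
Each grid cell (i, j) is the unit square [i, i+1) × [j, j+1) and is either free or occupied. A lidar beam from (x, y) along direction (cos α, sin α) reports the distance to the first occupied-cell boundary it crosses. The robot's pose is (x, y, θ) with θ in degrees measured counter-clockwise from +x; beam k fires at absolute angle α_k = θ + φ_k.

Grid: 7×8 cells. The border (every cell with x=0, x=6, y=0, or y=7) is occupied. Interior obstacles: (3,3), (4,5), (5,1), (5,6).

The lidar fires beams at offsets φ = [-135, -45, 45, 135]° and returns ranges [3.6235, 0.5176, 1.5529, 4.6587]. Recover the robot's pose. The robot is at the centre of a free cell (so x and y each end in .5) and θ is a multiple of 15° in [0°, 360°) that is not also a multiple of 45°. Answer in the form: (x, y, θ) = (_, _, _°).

The pose lattice has 26·16 = 416 candidates. Test each by forward raycasting.
  (1.5, 4.5, 150°): beam 1 = 2.5882 ≠ 3.6235 ✗
  (4.5, 1.5, 120°): beam 1 = 0.5176 ≠ 3.6235 ✗
  (3.5, 4.5, 75°): beam 1 = 0.5774 ≠ 3.6235 ✗
  …
  (5.5, 4.5, 30°): r_1=3.6235, r_2=0.5176, r_3=1.5529, r_4=4.6587 — all match ✓
Unique over the lattice → pose = (5.5, 4.5, 30°).

(x, y, θ) = (5.5, 4.5, 30°)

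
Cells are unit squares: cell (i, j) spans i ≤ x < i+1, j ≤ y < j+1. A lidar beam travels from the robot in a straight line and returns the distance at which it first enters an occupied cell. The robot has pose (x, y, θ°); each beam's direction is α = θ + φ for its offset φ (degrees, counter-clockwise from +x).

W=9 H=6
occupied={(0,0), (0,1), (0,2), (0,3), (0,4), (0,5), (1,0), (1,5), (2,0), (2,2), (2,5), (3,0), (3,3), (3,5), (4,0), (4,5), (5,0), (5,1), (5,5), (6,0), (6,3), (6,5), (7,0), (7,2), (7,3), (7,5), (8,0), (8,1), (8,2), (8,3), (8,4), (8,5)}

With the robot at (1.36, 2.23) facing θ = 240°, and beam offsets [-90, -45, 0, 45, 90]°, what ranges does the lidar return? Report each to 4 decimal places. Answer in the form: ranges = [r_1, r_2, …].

beam 1: φ=-90°, α=150°
  direction (-0.8660, 0.5000); cell (1,2); t to first gridline: x 0.4157, y 1.5400 (then +1.1547 / +2.0000)
    (0,2) via x @ 0.4157  # hit
  → r_1 = 0.4157
beam 2: φ=-45°, α=195°
  direction (-0.9659, -0.2588); cell (1,2); t to first gridline: x 0.3727, y 0.8887 (then +1.0353 / +3.8637)
    (0,2) via x @ 0.3727  # hit
  → r_2 = 0.3727
beam 3: φ=0°, α=240°
  direction (-0.5000, -0.8660); cell (1,2); t to first gridline: x 0.7200, y 0.2656 (then +2.0000 / +1.1547)
    (1,1) via y @ 0.2656
    (0,1) via x @ 0.7200  # hit
  → r_3 = 0.7200
beam 4: φ=45°, α=285°
  direction (0.2588, -0.9659); cell (1,2); t to first gridline: x 2.4728, y 0.2381 (then +3.8637 / +1.0353)
    (1,1) via y @ 0.2381
    (1,0) via y @ 1.2734  # hit
  → r_4 = 1.2734
beam 5: φ=90°, α=330°
  direction (0.8660, -0.5000); cell (1,2); t to first gridline: x 0.7390, y 0.4600 (then +1.1547 / +2.0000)
    (1,1) via y @ 0.4600
    (2,1) via x @ 0.7390
    (3,1) via x @ 1.8937
    (3,0) via y @ 2.4600  # hit
  → r_5 = 2.4600

ranges = [0.4157, 0.3727, 0.7200, 1.2734, 2.4600]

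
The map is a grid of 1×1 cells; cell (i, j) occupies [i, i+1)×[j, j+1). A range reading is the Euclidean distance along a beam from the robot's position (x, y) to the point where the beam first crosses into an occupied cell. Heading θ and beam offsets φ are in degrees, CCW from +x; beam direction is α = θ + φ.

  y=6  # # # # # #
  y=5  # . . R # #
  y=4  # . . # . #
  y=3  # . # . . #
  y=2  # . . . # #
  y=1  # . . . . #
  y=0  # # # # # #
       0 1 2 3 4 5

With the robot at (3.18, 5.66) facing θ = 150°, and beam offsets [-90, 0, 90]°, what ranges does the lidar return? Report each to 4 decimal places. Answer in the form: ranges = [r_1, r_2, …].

ranges = [0.3926, 0.6800, 1.9168]

beam 1: φ=-90°, α=60°
  direction (0.5000, 0.8660); cell (3,5); t to first gridline: x 1.6400, y 0.3926 (then +2.0000 / +1.1547)
    (3,6) via y @ 0.3926  # hit
  → r_1 = 0.3926
beam 2: φ=0°, α=150°
  direction (-0.8660, 0.5000); cell (3,5); t to first gridline: x 0.2078, y 0.6800 (then +1.1547 / +2.0000)
    (2,5) via x @ 0.2078
    (2,6) via y @ 0.6800  # hit
  → r_2 = 0.6800
beam 3: φ=90°, α=240°
  direction (-0.5000, -0.8660); cell (3,5); t to first gridline: x 0.3600, y 0.7621 (then +2.0000 / +1.1547)
    (2,5) via x @ 0.3600
    (2,4) via y @ 0.7621
    (2,3) via y @ 1.9168  # hit
  → r_3 = 1.9168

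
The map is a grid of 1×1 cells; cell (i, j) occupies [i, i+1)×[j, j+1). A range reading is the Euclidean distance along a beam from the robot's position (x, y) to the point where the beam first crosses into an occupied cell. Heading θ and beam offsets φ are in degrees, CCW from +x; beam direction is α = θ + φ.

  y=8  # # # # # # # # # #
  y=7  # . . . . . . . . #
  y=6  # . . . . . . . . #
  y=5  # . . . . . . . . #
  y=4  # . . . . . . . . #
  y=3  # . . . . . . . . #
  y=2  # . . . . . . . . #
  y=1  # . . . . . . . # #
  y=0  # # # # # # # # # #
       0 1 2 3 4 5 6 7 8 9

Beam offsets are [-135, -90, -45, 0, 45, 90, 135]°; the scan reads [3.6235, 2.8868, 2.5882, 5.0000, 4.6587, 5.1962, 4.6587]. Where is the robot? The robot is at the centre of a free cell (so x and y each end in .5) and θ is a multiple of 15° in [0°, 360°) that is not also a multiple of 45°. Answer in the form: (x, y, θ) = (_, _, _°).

(x, y, θ) = (5.5, 5.5, 150°)

Candidates: 55 free-cell centres × 16 headings = 880 poses. Raycast each; keep the one whose scan matches to 4 dp.
  (2.5, 4.5, 285°): beam 1 = 1.7321 ≠ 3.6235 ✗
  (1.5, 2.5, 150°): beam 1 = 7.7646 ≠ 3.6235 ✗
  (2.5, 4.5, 150°): beam 1 = 6.7293 ≠ 3.6235 ✗
  (7.5, 2.5, 120°): beam 1 = 1.5529 ≠ 3.6235 ✗
  …
  (5.5, 5.5, 150°): r_1=3.6235, r_2=2.8868, r_3=2.5882, r_4=5.0000, r_5=4.6587, r_6=5.1962, r_7=4.6587 — all match ✓
Only this pose fits every beam.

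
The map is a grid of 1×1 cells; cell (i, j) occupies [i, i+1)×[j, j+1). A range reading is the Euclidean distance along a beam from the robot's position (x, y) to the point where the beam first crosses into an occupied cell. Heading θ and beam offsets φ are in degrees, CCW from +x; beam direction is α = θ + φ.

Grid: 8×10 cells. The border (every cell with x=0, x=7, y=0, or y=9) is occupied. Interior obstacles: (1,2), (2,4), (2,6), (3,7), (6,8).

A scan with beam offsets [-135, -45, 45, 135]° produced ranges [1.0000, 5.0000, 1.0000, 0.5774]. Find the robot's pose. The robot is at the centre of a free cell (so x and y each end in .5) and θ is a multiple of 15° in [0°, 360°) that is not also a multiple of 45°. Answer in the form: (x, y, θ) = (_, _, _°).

Candidates: 43 free-cell centres × 16 headings = 688 poses. Raycast each; keep the one whose scan matches to 4 dp.
  (5.5, 1.5, 105°): beam 2 = 3.0000 ≠ 5.0000 ✗
  (5.5, 1.5, 330°): beam 1 = 1.9319 ≠ 1.0000 ✗
  (6.5, 2.5, 75°): beam 2 = 0.5774 ≠ 5.0000 ✗
  (6.5, 6.5, 210°): beam 1 = 1.5529 ≠ 1.0000 ✗
  …
  (4.5, 8.5, 345°): r_1=1.0000, r_2=5.0000, r_3=1.0000, r_4=0.5774 — all match ✓
No second candidate reproduces the full scan.

(x, y, θ) = (4.5, 8.5, 345°)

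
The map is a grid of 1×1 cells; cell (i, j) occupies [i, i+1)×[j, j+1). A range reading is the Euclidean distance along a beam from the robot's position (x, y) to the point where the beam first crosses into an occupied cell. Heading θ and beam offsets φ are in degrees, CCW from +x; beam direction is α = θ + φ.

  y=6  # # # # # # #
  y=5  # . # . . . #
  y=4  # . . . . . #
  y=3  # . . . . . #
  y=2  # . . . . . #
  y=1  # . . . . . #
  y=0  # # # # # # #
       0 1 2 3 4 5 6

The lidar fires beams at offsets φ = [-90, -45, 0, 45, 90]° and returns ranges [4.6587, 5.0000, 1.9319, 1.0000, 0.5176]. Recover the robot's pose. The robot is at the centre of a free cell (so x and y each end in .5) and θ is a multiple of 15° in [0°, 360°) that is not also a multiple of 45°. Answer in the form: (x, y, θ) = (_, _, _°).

Enumerate (i+0.5, j+0.5, θ) over the 24 free cells and 16 admissible headings. For each, cast all 5 beams and compare to the given ranges.
  (2.5, 2.5, 120°): beam 1 = 4.0415 ≠ 4.6587 ✗
  (3.5, 5.5, 195°): beam 1 = 0.5176 ≠ 4.6587 ✗
  (5.5, 2.5, 210°): beam 1 = 4.0415 ≠ 4.6587 ✗
  (4.5, 1.5, 165°): beam 2 = 4.0415 ≠ 5.0000 ✗
  …
  (1.5, 3.5, 75°): r_1=4.6587, r_2=5.0000, r_3=1.9319, r_4=1.0000, r_5=0.5176 — all match ✓
No second candidate reproduces the full scan.

(x, y, θ) = (1.5, 3.5, 75°)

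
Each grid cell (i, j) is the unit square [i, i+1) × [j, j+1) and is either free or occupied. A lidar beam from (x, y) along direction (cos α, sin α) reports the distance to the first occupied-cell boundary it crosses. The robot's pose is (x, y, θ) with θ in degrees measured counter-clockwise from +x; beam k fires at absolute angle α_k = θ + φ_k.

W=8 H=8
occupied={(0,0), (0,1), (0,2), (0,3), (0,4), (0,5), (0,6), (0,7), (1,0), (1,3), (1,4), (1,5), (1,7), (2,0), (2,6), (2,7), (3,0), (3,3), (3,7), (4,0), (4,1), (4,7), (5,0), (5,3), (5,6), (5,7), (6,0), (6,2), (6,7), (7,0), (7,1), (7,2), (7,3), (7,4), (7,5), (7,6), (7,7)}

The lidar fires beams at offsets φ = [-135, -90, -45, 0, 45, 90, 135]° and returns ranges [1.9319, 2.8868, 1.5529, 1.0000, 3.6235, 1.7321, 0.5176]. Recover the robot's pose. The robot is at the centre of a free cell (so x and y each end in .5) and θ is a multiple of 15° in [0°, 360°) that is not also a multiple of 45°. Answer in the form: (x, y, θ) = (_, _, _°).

(x, y, θ) = (3.5, 2.5, 300°)

Enumerate (i+0.5, j+0.5, θ) over the 27 free cells and 16 admissible headings. For each, cast all 7 beams and compare to the given ranges.
  (6.5, 6.5, 300°): beam 1 = 0.5176 ≠ 1.9319 ✗
  (1.5, 1.5, 240°): beam 1 = 1.5529 ≠ 1.9319 ✗
  (1.5, 2.5, 195°): beam 1 = 0.5774 ≠ 1.9319 ✗
  (4.5, 2.5, 60°): beam 1 = 0.5176 ≠ 1.9319 ✗
  …
  (3.5, 2.5, 300°): r_1=1.9319, r_2=2.8868, r_3=1.5529, r_4=1.0000, r_5=3.6235, r_6=1.7321, r_7=0.5176 — all match ✓
Unique over the lattice → pose = (3.5, 2.5, 300°).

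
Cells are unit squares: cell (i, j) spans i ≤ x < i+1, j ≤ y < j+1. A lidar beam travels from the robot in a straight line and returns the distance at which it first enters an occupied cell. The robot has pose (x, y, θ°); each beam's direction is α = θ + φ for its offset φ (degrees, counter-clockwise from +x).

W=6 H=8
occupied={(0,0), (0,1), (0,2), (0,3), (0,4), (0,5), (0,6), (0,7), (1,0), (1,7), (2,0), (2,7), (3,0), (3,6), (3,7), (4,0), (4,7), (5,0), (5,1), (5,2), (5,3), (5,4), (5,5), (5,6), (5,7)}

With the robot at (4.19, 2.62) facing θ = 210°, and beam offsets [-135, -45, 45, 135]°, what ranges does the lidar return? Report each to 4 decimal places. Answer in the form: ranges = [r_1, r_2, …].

ranges = [3.1296, 3.3025, 1.6771, 0.8386]

beam 1: φ=-135°, α=75°
  direction (0.2588, 0.9659); cell (4,2); t to first gridline: x 3.1296, y 0.3934 (then +3.8637 / +1.0353)
    (4,3) via y @ 0.3934
    (4,4) via y @ 1.4287
    (4,5) via y @ 2.4640
    (5,5) via x @ 3.1296  # hit
  → r_1 = 3.1296
beam 2: φ=-45°, α=165°
  direction (-0.9659, 0.2588); cell (4,2); t to first gridline: x 0.1967, y 1.4682 (then +1.0353 / +3.8637)
    (3,2) via x @ 0.1967
    (2,2) via x @ 1.2320
    (2,3) via y @ 1.4682
    (1,3) via x @ 2.2673
    (0,3) via x @ 3.3025  # hit
  → r_2 = 3.3025
beam 3: φ=45°, α=255°
  direction (-0.2588, -0.9659); cell (4,2); t to first gridline: x 0.7341, y 0.6419 (then +3.8637 / +1.0353)
    (4,1) via y @ 0.6419
    (3,1) via x @ 0.7341
    (3,0) via y @ 1.6771  # hit
  → r_3 = 1.6771
beam 4: φ=135°, α=345°
  direction (0.9659, -0.2588); cell (4,2); t to first gridline: x 0.8386, y 2.3955 (then +1.0353 / +3.8637)
    (5,2) via x @ 0.8386  # hit
  → r_4 = 0.8386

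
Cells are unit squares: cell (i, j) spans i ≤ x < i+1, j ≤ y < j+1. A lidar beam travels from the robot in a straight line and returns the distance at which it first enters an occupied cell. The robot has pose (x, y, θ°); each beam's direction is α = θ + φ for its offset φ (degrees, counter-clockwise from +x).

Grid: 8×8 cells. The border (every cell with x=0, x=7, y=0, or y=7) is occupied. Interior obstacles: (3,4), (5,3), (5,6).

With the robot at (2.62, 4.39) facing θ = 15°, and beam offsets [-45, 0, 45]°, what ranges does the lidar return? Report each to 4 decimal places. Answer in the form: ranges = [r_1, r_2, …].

ranges = [0.4388, 0.3934, 3.0138]

beam 1: φ=-45°, α=330°
  dir = (cos 330°, sin 330°) = (0.8660, -0.5000); from cell (2,4)
  next x-line at t=0.4388, next y-line at t=0.7800; Δt_x=1.1547, Δt_y=2.0000
    x: enter (3,4) at t=0.4388 ← occupied
  → r_1 = 0.4388
beam 2: φ=0°, α=15°
  dir = (cos 15°, sin 15°) = (0.9659, 0.2588); from cell (2,4)
  next x-line at t=0.3934, next y-line at t=2.3569; Δt_x=1.0353, Δt_y=3.8637
    x: enter (3,4) at t=0.3934 ← occupied
  → r_2 = 0.3934
beam 3: φ=45°, α=60°
  dir = (cos 60°, sin 60°) = (0.5000, 0.8660); from cell (2,4)
  next x-line at t=0.7600, next y-line at t=0.7044; Δt_x=2.0000, Δt_y=1.1547
    y: enter (2,5) at t=0.7044
    x: enter (3,5) at t=0.7600
    y: enter (3,6) at t=1.8591
    x: enter (4,6) at t=2.7600
    y: enter (4,7) at t=3.0138 ← occupied
  → r_3 = 3.0138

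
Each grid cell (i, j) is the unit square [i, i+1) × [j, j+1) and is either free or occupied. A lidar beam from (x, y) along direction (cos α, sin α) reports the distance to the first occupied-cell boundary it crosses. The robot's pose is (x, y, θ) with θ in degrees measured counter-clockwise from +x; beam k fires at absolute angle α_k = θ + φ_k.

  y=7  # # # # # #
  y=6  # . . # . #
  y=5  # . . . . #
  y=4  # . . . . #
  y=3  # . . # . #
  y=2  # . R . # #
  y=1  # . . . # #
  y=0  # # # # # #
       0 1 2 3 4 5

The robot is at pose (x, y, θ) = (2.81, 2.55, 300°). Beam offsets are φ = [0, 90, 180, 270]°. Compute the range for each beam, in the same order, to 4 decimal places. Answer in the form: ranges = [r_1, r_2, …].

beam 1: φ=0°, α=300°
  cosα=0.5000 sinα=-0.8660 | (2,2) | tMaxX 0.3800 tMaxY 0.6351 | tΔX 2.0000 tΔY 1.1547
    t=0.3800 [x] (3,2)
    t=0.6351 [y] (3,1)
    t=1.7898 [y] (3,0) — stop
  → r_1 = 1.7898
beam 2: φ=90°, α=30°
  cosα=0.8660 sinα=0.5000 | (2,2) | tMaxX 0.2194 tMaxY 0.9000 | tΔX 1.1547 tΔY 2.0000
    t=0.2194 [x] (3,2)
    t=0.9000 [y] (3,3) — stop
  → r_2 = 0.9000
beam 3: φ=180°, α=120°
  cosα=-0.5000 sinα=0.8660 | (2,2) | tMaxX 1.6200 tMaxY 0.5196 | tΔX 2.0000 tΔY 1.1547
    t=0.5196 [y] (2,3)
    t=1.6200 [x] (1,3)
    t=1.6743 [y] (1,4)
    t=2.8290 [y] (1,5)
    t=3.6200 [x] (0,5) — stop
  → r_3 = 3.6200
beam 4: φ=270°, α=210°
  cosα=-0.8660 sinα=-0.5000 | (2,2) | tMaxX 0.9353 tMaxY 1.1000 | tΔX 1.1547 tΔY 2.0000
    t=0.9353 [x] (1,2)
    t=1.1000 [y] (1,1)
    t=2.0900 [x] (0,1) — stop
  → r_4 = 2.0900

ranges = [1.7898, 0.9000, 3.6200, 2.0900]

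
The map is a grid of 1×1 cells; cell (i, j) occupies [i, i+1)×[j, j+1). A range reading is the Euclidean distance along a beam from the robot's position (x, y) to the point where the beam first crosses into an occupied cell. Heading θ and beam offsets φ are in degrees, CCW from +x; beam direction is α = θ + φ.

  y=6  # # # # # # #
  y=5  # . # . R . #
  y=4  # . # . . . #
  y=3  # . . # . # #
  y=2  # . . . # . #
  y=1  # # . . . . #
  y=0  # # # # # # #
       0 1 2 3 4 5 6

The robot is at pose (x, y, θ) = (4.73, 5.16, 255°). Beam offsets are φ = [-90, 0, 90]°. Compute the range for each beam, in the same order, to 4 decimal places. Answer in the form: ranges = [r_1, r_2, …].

beam 1: φ=-90°, α=165°
  dir = (cos 165°, sin 165°) = (-0.9659, 0.2588); from cell (4,5)
  next x-line at t=0.7558, next y-line at t=3.2455; Δt_x=1.0353, Δt_y=3.8637
    x: enter (3,5) at t=0.7558
    x: enter (2,5) at t=1.7910 ← occupied
  → r_1 = 1.7910
beam 2: φ=0°, α=255°
  dir = (cos 255°, sin 255°) = (-0.2588, -0.9659); from cell (4,5)
  next x-line at t=2.8205, next y-line at t=0.1656; Δt_x=3.8637, Δt_y=1.0353
    y: enter (4,4) at t=0.1656
    y: enter (4,3) at t=1.2009
    y: enter (4,2) at t=2.2362 ← occupied
  → r_2 = 2.2362
beam 3: φ=90°, α=345°
  dir = (cos 345°, sin 345°) = (0.9659, -0.2588); from cell (4,5)
  next x-line at t=0.2795, next y-line at t=0.6182; Δt_x=1.0353, Δt_y=3.8637
    x: enter (5,5) at t=0.2795
    y: enter (5,4) at t=0.6182
    x: enter (6,4) at t=1.3148 ← occupied
  → r_3 = 1.3148

ranges = [1.7910, 2.2362, 1.3148]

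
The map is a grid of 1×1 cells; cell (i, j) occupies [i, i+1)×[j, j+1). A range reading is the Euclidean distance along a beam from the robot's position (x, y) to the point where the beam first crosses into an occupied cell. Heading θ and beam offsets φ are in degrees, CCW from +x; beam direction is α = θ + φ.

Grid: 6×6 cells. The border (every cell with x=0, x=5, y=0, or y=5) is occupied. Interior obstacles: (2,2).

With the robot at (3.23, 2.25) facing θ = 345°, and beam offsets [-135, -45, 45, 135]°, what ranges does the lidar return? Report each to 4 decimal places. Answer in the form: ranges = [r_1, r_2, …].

beam 1: φ=-135°, α=210°
  dir = (cos 210°, sin 210°) = (-0.8660, -0.5000); from cell (3,2)
  next x-line at t=0.2656, next y-line at t=0.5000; Δt_x=1.1547, Δt_y=2.0000
    x: enter (2,2) at t=0.2656 ← occupied
  → r_1 = 0.2656
beam 2: φ=-45°, α=300°
  dir = (cos 300°, sin 300°) = (0.5000, -0.8660); from cell (3,2)
  next x-line at t=1.5400, next y-line at t=0.2887; Δt_x=2.0000, Δt_y=1.1547
    y: enter (3,1) at t=0.2887
    y: enter (3,0) at t=1.4434 ← occupied
  → r_2 = 1.4434
beam 3: φ=45°, α=30°
  dir = (cos 30°, sin 30°) = (0.8660, 0.5000); from cell (3,2)
  next x-line at t=0.8891, next y-line at t=1.5000; Δt_x=1.1547, Δt_y=2.0000
    x: enter (4,2) at t=0.8891
    y: enter (4,3) at t=1.5000
    x: enter (5,3) at t=2.0438 ← occupied
  → r_3 = 2.0438
beam 4: φ=135°, α=120°
  dir = (cos 120°, sin 120°) = (-0.5000, 0.8660); from cell (3,2)
  next x-line at t=0.4600, next y-line at t=0.8660; Δt_x=2.0000, Δt_y=1.1547
    x: enter (2,2) at t=0.4600 ← occupied
  → r_4 = 0.4600

ranges = [0.2656, 1.4434, 2.0438, 0.4600]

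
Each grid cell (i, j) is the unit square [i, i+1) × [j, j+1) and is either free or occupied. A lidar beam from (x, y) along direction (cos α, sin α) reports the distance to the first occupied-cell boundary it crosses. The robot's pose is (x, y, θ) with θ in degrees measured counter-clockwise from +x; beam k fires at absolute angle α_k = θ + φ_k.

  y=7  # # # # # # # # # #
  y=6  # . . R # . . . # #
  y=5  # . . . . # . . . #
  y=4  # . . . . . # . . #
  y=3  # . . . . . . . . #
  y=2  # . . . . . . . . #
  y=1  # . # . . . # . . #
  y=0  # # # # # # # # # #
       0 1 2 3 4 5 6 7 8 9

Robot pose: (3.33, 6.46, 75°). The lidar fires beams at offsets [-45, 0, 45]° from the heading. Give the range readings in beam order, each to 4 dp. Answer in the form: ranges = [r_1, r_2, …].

ranges = [0.7736, 0.5590, 0.6235]

beam 1: φ=-45°, α=30°
  dir = (cos 30°, sin 30°) = (0.8660, 0.5000); from cell (3,6)
  next x-line at t=0.7736, next y-line at t=1.0800; Δt_x=1.1547, Δt_y=2.0000
    x: enter (4,6) at t=0.7736 ← occupied
  → r_1 = 0.7736
beam 2: φ=0°, α=75°
  dir = (cos 75°, sin 75°) = (0.2588, 0.9659); from cell (3,6)
  next x-line at t=2.5887, next y-line at t=0.5590; Δt_x=3.8637, Δt_y=1.0353
    y: enter (3,7) at t=0.5590 ← occupied
  → r_2 = 0.5590
beam 3: φ=45°, α=120°
  dir = (cos 120°, sin 120°) = (-0.5000, 0.8660); from cell (3,6)
  next x-line at t=0.6600, next y-line at t=0.6235; Δt_x=2.0000, Δt_y=1.1547
    y: enter (3,7) at t=0.6235 ← occupied
  → r_3 = 0.6235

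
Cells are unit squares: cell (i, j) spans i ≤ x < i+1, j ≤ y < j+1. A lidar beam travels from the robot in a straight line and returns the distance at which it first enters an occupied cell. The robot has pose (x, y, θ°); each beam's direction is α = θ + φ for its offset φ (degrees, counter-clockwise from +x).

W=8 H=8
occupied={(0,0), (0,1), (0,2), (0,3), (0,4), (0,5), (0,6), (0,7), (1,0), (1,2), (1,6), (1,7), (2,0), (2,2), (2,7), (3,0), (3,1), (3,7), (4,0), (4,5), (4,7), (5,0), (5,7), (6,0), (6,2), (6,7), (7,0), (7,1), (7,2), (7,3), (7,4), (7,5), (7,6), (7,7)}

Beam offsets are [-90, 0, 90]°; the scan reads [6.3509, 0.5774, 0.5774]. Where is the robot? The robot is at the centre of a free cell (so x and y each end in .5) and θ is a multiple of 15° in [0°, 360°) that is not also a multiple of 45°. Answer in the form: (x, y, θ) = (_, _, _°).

The pose lattice has 30·16 = 480 candidates. Test each by forward raycasting.
  (2.5, 6.5, 285°): beam 1 = 0.5176 ≠ 6.3509 ✗
  (3.5, 5.5, 195°): beam 1 = 1.5529 ≠ 6.3509 ✗
  (5.5, 1.5, 105°): beam 1 = 1.5529 ≠ 6.3509 ✗
  (3.5, 4.5, 150°): beam 1 = 1.0000 ≠ 6.3509 ✗
  …
  (6.5, 1.5, 240°): r_1=6.3509, r_2=0.5774, r_3=0.5774 — all match ✓
Only this pose fits every beam.

(x, y, θ) = (6.5, 1.5, 240°)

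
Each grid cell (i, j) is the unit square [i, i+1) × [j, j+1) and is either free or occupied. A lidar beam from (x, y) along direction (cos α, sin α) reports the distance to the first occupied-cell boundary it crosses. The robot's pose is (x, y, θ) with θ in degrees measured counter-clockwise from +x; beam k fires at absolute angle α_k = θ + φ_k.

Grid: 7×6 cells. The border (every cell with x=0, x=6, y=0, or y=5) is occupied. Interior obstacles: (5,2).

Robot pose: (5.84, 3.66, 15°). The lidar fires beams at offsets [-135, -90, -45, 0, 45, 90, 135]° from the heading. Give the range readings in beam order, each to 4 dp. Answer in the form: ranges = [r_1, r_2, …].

ranges = [0.7621, 0.6182, 0.1848, 0.1656, 0.3200, 1.3873, 2.6800]

beam 1: φ=-135°, α=240°
  dir = (cos 240°, sin 240°) = (-0.5000, -0.8660); from cell (5,3)
  next x-line at t=1.6800, next y-line at t=0.7621; Δt_x=2.0000, Δt_y=1.1547
    y: enter (5,2) at t=0.7621 ← occupied
  → r_1 = 0.7621
beam 2: φ=-90°, α=285°
  dir = (cos 285°, sin 285°) = (0.2588, -0.9659); from cell (5,3)
  next x-line at t=0.6182, next y-line at t=0.6833; Δt_x=3.8637, Δt_y=1.0353
    x: enter (6,3) at t=0.6182 ← occupied
  → r_2 = 0.6182
beam 3: φ=-45°, α=330°
  dir = (cos 330°, sin 330°) = (0.8660, -0.5000); from cell (5,3)
  next x-line at t=0.1848, next y-line at t=1.3200; Δt_x=1.1547, Δt_y=2.0000
    x: enter (6,3) at t=0.1848 ← occupied
  → r_3 = 0.1848
beam 4: φ=0°, α=15°
  dir = (cos 15°, sin 15°) = (0.9659, 0.2588); from cell (5,3)
  next x-line at t=0.1656, next y-line at t=1.3137; Δt_x=1.0353, Δt_y=3.8637
    x: enter (6,3) at t=0.1656 ← occupied
  → r_4 = 0.1656
beam 5: φ=45°, α=60°
  dir = (cos 60°, sin 60°) = (0.5000, 0.8660); from cell (5,3)
  next x-line at t=0.3200, next y-line at t=0.3926; Δt_x=2.0000, Δt_y=1.1547
    x: enter (6,3) at t=0.3200 ← occupied
  → r_5 = 0.3200
beam 6: φ=90°, α=105°
  dir = (cos 105°, sin 105°) = (-0.2588, 0.9659); from cell (5,3)
  next x-line at t=3.2455, next y-line at t=0.3520; Δt_x=3.8637, Δt_y=1.0353
    y: enter (5,4) at t=0.3520
    y: enter (5,5) at t=1.3873 ← occupied
  → r_6 = 1.3873
beam 7: φ=135°, α=150°
  dir = (cos 150°, sin 150°) = (-0.8660, 0.5000); from cell (5,3)
  next x-line at t=0.9699, next y-line at t=0.6800; Δt_x=1.1547, Δt_y=2.0000
    y: enter (5,4) at t=0.6800
    x: enter (4,4) at t=0.9699
    x: enter (3,4) at t=2.1246
    y: enter (3,5) at t=2.6800 ← occupied
  → r_7 = 2.6800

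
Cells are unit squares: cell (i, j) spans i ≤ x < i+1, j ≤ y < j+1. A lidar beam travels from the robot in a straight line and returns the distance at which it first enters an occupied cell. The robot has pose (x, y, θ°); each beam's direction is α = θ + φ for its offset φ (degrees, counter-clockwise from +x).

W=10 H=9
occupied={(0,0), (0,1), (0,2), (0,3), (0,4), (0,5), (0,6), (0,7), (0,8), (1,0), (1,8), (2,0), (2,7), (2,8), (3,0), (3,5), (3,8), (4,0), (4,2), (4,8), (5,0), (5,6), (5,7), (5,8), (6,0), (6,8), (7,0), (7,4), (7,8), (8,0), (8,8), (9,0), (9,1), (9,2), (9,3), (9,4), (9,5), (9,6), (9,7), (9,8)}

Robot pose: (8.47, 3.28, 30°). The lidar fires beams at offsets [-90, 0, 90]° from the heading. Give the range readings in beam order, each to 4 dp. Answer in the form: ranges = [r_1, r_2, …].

ranges = [1.0600, 0.6120, 0.9400]

beam 1: φ=-90°, α=300°
  cosα=0.5000 sinα=-0.8660 | (8,3) | tMaxX 1.0600 tMaxY 0.3233 | tΔX 2.0000 tΔY 1.1547
    t=0.3233 [y] (8,2)
    t=1.0600 [x] (9,2) — stop
  → r_1 = 1.0600
beam 2: φ=0°, α=30°
  cosα=0.8660 sinα=0.5000 | (8,3) | tMaxX 0.6120 tMaxY 1.4400 | tΔX 1.1547 tΔY 2.0000
    t=0.6120 [x] (9,3) — stop
  → r_2 = 0.6120
beam 3: φ=90°, α=120°
  cosα=-0.5000 sinα=0.8660 | (8,3) | tMaxX 0.9400 tMaxY 0.8314 | tΔX 2.0000 tΔY 1.1547
    t=0.8314 [y] (8,4)
    t=0.9400 [x] (7,4) — stop
  → r_3 = 0.9400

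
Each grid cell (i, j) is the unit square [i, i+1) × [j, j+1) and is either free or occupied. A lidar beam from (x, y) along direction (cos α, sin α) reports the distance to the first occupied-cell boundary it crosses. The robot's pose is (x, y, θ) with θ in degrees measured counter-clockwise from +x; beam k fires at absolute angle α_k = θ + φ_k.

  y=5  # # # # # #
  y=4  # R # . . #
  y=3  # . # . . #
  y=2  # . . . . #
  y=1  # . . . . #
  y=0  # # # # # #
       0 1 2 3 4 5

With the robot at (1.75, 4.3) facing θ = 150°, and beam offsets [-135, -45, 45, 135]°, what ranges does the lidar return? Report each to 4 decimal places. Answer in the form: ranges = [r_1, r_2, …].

ranges = [0.2588, 0.7247, 0.7765, 0.9659]

beam 1: φ=-135°, α=15°
  direction (0.9659, 0.2588); cell (1,4); t to first gridline: x 0.2588, y 2.7046 (then +1.0353 / +3.8637)
    (2,4) via x @ 0.2588  # hit
  → r_1 = 0.2588
beam 2: φ=-45°, α=105°
  direction (-0.2588, 0.9659); cell (1,4); t to first gridline: x 2.8978, y 0.7247 (then +3.8637 / +1.0353)
    (1,5) via y @ 0.7247  # hit
  → r_2 = 0.7247
beam 3: φ=45°, α=195°
  direction (-0.9659, -0.2588); cell (1,4); t to first gridline: x 0.7765, y 1.1591 (then +1.0353 / +3.8637)
    (0,4) via x @ 0.7765  # hit
  → r_3 = 0.7765
beam 4: φ=135°, α=285°
  direction (0.2588, -0.9659); cell (1,4); t to first gridline: x 0.9659, y 0.3106 (then +3.8637 / +1.0353)
    (1,3) via y @ 0.3106
    (2,3) via x @ 0.9659  # hit
  → r_4 = 0.9659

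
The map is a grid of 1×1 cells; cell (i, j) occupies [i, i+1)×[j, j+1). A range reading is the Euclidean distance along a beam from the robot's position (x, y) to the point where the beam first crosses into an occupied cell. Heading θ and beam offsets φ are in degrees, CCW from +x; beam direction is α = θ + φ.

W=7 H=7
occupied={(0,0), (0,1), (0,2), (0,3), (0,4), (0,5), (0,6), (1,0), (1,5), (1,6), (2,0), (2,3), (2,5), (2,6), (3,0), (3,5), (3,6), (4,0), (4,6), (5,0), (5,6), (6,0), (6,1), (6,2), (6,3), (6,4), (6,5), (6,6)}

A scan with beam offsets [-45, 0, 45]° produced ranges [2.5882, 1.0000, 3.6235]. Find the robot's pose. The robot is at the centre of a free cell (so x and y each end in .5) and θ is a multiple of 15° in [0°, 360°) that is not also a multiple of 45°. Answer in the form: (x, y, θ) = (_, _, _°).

The pose lattice has 21·16 = 336 candidates. Test each by forward raycasting.
  (4.5, 1.5, 60°): beam 1 = 1.5529 ≠ 2.5882 ✗
  (2.5, 1.5, 255°): beam 1 = 1.0000 ≠ 2.5882 ✗
  (1.5, 2.5, 285°): beam 1 = 1.0000 ≠ 2.5882 ✗
  …
  (3.5, 4.5, 240°): r_1=2.5882, r_2=1.0000, r_3=3.6235 — all match ✓
Unique over the lattice → pose = (3.5, 4.5, 240°).

(x, y, θ) = (3.5, 4.5, 240°)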